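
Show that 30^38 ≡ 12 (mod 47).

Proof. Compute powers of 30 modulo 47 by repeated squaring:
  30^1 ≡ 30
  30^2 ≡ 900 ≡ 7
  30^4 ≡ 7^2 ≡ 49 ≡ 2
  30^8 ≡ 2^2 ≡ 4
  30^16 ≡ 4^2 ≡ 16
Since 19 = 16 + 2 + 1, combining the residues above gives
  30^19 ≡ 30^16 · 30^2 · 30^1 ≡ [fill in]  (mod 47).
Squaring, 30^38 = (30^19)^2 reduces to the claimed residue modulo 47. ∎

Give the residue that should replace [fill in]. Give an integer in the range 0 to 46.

Multiply the listed residues: 16 · 7 · 30 = 112 → 3360.
Reducing modulo 47: 3360 = 71·47 + 23, so 30^19 ≡ 23.

23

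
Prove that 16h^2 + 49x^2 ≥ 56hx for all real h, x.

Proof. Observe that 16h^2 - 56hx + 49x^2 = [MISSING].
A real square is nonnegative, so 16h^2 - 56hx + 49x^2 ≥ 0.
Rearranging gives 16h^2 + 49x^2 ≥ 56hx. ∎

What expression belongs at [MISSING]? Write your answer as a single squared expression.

The leading and trailing coefficients are 4^2 and 7^2, and 56 = 2·4·7, so the trinomial is (4h - 7x)^2.
Hence 16h^2 - 56hx + 49x^2 ≥ 0.

(4h - 7x)^2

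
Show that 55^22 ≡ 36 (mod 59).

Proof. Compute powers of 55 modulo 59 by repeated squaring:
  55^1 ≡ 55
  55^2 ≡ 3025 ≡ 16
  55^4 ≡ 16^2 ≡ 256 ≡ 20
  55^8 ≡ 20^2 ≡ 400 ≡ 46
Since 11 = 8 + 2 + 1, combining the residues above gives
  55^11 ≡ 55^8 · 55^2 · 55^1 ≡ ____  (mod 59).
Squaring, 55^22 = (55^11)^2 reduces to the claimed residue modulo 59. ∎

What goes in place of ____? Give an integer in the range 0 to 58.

55^8 · 55^2 · 55^1 ≡ 46 · 16 · 55 = 40480.
40480 mod 59 = 6, so 55^11 ≡ 6 (mod 59).

6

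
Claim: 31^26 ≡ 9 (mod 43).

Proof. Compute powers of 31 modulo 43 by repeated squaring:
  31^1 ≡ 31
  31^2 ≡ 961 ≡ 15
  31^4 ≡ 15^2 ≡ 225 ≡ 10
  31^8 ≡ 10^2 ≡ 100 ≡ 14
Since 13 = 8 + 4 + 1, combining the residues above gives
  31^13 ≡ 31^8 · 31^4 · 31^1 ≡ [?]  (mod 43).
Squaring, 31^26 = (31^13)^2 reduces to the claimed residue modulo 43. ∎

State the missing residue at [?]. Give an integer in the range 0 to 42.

Multiply the listed residues: 14 · 10 · 31 = 140 → 4340.
Reducing modulo 43: 4340 = 100·43 + 40, so 31^13 ≡ 40.

40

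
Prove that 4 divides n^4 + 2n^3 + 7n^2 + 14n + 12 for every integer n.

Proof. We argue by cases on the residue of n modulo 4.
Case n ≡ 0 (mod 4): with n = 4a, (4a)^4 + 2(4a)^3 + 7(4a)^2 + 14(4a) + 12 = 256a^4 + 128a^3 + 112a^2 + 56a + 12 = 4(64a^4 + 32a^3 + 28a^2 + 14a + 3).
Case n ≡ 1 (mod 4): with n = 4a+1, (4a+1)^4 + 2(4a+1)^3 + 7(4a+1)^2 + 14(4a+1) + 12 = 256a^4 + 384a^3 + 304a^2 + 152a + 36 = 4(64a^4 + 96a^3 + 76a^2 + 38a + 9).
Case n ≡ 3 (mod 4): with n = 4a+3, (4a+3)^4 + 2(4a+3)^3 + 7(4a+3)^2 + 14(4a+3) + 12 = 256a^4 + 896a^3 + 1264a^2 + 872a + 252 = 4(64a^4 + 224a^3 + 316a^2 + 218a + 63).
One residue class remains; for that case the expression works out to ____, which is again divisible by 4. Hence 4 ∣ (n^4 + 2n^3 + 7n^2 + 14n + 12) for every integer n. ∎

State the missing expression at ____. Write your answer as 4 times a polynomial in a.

4(64a^4 + 160a^3 + 172a^2 + 98a + 25)

Only n ≡ 2 (mod 4) is unaccounted for. Put n = 4a+2:
(4a+2)^4 + 2(4a+2)^3 + 7(4a+2)^2 + 14(4a+2) + 12 expands to 256a^4 + 640a^3 + 688a^2 + 392a + 100,
and factoring out 4 leaves 4(64a^4 + 160a^3 + 172a^2 + 98a + 25).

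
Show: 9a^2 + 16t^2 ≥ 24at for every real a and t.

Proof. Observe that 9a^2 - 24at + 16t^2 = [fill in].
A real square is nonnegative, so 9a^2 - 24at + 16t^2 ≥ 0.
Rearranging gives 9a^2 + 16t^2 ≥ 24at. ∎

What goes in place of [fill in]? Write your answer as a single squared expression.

The leading and trailing coefficients are 3^2 and 4^2, and 24 = 2·3·4, so the trinomial is (3a - 4t)^2.
Hence 9a^2 - 24at + 16t^2 ≥ 0.

(3a - 4t)^2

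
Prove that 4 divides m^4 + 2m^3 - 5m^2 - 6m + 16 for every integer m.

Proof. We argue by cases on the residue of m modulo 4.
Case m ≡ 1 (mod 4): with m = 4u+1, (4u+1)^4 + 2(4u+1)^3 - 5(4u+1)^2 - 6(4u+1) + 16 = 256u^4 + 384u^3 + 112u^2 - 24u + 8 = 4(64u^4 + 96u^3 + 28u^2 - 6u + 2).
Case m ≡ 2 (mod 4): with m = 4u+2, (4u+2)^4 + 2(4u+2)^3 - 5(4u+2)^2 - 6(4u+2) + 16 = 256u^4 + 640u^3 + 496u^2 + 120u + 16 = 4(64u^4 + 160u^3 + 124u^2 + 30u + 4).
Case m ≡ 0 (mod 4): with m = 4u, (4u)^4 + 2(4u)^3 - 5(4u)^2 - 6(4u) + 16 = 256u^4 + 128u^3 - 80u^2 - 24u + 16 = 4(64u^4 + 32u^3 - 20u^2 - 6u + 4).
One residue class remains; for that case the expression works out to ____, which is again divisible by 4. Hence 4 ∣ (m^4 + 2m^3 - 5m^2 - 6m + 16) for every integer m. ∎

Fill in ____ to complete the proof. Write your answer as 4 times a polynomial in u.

4(64u^4 + 224u^3 + 268u^2 + 126u + 22)

The residues treated are {1, 2, 0}, so the missing case is m ≡ 3 (mod 4); write m = 4u+3.
Then (4u+3)^4 + 2(4u+3)^3 - 5(4u+3)^2 - 6(4u+3) + 16 = 256u^4 + 896u^3 + 1072u^2 + 504u + 88 = 4(64u^4 + 224u^3 + 268u^2 + 126u + 22).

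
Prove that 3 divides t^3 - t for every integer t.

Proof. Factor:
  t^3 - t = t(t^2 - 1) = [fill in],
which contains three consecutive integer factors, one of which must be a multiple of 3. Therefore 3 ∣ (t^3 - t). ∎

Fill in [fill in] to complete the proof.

t(t^2 - 1) = t(t - 1)(t + 1) = (t - 1)t(t + 1).
These three factors are consecutive integers, so their product is divisible by 3.

(t - 1)t(t + 1)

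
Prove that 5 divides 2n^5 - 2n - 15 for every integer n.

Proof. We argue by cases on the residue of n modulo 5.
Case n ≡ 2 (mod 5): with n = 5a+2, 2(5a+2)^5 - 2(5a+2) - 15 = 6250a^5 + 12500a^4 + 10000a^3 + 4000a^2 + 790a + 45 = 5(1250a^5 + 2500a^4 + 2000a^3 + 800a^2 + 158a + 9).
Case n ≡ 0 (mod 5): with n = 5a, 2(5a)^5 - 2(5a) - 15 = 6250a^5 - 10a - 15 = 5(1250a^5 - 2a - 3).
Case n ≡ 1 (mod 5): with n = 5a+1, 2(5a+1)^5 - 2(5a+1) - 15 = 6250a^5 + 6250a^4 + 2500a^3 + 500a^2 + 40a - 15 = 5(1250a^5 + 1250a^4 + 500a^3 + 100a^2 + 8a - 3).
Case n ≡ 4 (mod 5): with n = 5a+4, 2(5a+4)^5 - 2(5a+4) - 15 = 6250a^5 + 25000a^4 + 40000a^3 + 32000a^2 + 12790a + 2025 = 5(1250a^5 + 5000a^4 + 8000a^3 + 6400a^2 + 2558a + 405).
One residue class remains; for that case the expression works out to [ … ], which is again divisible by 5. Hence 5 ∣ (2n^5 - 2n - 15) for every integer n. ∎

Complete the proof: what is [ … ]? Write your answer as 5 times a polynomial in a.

5(1250a^5 + 3750a^4 + 4500a^3 + 2700a^2 + 808a + 93)

Only n ≡ 3 (mod 5) is unaccounted for. Put n = 5a+3:
2(5a+3)^5 - 2(5a+3) - 15 expands to 6250a^5 + 18750a^4 + 22500a^3 + 13500a^2 + 4040a + 465,
and factoring out 5 leaves 5(1250a^5 + 3750a^4 + 4500a^3 + 2700a^2 + 808a + 93).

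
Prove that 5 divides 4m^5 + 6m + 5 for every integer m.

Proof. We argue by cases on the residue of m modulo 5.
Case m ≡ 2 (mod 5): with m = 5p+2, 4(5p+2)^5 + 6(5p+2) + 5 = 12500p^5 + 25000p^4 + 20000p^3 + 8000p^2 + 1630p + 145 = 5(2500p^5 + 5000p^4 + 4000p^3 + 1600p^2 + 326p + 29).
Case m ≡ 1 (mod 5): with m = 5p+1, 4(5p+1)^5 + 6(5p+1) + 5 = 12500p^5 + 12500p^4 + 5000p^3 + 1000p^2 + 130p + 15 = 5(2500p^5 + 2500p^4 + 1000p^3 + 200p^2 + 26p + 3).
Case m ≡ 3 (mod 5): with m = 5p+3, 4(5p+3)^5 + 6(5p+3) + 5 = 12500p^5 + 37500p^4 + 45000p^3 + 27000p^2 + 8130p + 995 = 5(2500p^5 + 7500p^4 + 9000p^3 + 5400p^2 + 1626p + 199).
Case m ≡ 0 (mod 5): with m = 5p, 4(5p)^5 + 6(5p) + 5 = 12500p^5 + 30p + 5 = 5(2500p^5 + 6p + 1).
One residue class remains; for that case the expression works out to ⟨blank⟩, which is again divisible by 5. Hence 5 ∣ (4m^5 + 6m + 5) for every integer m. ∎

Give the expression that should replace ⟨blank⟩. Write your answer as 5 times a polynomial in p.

Only m ≡ 4 (mod 5) is unaccounted for. Put m = 5p+4:
4(5p+4)^5 + 6(5p+4) + 5 expands to 12500p^5 + 50000p^4 + 80000p^3 + 64000p^2 + 25630p + 4125,
and factoring out 5 leaves 5(2500p^5 + 10000p^4 + 16000p^3 + 12800p^2 + 5126p + 825).

5(2500p^5 + 10000p^4 + 16000p^3 + 12800p^2 + 5126p + 825)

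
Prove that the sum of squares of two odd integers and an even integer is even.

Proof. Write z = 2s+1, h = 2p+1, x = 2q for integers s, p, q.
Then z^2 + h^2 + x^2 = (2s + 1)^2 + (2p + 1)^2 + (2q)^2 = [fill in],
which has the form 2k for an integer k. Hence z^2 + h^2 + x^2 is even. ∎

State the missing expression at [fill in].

(2s + 1)^2 + (2p + 1)^2 + (2q)^2 = 4p^2 + 4p + 4q^2 + 4s^2 + 4s + 2
= 2(2p^2 + 2p + 2q^2 + 2s^2 + 2s + 1).
Since 2p^2 + 2p + 2q^2 + 2s^2 + 2s + 1 is an integer, the sum of squares is of the form 2k for an integer k.

2(2p^2 + 2p + 2q^2 + 2s^2 + 2s + 1)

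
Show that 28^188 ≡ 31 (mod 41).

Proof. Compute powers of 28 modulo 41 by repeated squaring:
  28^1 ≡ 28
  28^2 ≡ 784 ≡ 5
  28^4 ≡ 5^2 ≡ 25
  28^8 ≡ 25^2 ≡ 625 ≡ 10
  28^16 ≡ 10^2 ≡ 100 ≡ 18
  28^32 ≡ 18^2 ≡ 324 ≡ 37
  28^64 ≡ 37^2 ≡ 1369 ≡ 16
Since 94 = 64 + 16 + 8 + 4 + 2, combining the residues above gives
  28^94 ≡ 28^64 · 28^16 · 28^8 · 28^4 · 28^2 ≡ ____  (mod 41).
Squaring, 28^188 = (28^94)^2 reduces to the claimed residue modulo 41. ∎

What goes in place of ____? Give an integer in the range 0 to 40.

28^64 · 28^16 · 28^8 · 28^4 · 28^2 ≡ 16 · 18 · 10 · 25 · 5 = 360000.
360000 mod 41 = 20, so 28^94 ≡ 20 (mod 41).

20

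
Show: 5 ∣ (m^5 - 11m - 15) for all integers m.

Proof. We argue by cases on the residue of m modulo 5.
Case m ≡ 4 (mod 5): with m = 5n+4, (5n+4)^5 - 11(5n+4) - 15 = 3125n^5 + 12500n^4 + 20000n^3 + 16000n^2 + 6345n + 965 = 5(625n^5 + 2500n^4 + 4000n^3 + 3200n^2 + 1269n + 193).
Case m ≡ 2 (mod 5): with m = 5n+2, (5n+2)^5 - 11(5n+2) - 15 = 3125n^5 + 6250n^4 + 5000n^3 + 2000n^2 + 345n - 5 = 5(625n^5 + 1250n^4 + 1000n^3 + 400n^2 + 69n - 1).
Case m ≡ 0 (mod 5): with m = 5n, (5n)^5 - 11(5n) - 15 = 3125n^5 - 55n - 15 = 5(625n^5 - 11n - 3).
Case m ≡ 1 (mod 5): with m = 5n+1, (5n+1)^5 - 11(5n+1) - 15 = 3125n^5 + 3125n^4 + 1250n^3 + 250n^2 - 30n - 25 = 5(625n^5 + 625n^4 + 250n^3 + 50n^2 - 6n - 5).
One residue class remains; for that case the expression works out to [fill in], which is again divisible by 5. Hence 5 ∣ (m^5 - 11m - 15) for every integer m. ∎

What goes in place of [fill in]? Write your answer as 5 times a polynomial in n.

5(625n^5 + 1875n^4 + 2250n^3 + 1350n^2 + 394n + 39)

The residues treated are {4, 2, 0, 1}, so the missing case is m ≡ 3 (mod 5); write m = 5n+3.
Then (5n+3)^5 - 11(5n+3) - 15 = 3125n^5 + 9375n^4 + 11250n^3 + 6750n^2 + 1970n + 195 = 5(625n^5 + 1875n^4 + 2250n^3 + 1350n^2 + 394n + 39).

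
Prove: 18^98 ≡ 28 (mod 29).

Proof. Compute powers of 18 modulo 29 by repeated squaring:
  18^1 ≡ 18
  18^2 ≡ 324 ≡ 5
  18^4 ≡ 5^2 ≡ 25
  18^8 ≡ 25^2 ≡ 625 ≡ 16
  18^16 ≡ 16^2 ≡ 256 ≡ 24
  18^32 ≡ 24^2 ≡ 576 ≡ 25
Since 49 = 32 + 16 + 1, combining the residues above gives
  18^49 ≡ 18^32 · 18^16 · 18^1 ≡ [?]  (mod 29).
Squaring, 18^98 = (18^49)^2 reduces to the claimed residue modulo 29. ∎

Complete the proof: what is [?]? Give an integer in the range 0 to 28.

Multiply the listed residues: 25 · 24 · 18 = 600 → 10800.
Reducing modulo 29: 10800 = 372·29 + 12, so 18^49 ≡ 12.

12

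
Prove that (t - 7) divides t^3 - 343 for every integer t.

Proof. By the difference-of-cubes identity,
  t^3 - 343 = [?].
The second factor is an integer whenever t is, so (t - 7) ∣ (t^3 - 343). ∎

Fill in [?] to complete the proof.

(t - 7)(t^2 + 7t + 49)

Polynomial division of t^3 - 343 by t - 7 leaves remainder 0 and quotient t^2 + 7t + 49.
Hence t^3 - 343 = (t - 7)(t^2 + 7t + 49).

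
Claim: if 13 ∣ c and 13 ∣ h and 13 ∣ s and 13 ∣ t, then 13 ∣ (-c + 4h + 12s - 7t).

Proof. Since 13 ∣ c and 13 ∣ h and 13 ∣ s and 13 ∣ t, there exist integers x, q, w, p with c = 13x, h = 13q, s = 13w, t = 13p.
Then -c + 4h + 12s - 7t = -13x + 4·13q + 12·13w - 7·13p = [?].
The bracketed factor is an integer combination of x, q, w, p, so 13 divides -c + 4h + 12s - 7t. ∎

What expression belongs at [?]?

13(-7p + 4q + 12w - x)

Pull the common 13 out of every term: -13x + 4·13q + 12·13w - 7·13p = 13(-7p + 4q + 12w - x).
-7p + 4q + 12w - x is an integer, which exhibits the divisibility.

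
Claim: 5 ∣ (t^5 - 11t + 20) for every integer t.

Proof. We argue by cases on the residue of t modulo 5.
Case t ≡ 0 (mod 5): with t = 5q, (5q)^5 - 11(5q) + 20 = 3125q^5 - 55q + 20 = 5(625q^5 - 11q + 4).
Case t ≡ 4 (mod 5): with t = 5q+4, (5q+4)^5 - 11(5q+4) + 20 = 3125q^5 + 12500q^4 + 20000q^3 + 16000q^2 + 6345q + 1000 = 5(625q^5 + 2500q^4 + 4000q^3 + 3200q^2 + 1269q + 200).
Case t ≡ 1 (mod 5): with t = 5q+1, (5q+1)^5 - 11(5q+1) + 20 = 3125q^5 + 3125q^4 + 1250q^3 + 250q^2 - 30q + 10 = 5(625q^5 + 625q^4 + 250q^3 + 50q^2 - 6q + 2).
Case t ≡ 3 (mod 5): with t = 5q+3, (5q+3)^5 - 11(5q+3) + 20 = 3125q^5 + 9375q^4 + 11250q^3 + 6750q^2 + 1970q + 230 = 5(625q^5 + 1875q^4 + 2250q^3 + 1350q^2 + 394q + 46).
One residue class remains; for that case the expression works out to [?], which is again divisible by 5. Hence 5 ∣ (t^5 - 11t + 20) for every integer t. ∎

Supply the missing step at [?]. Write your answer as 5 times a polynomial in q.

5(625q^5 + 1250q^4 + 1000q^3 + 400q^2 + 69q + 6)

The residues treated are {0, 4, 1, 3}, so the missing case is t ≡ 2 (mod 5); write t = 5q+2.
Then (5q+2)^5 - 11(5q+2) + 20 = 3125q^5 + 6250q^4 + 5000q^3 + 2000q^2 + 345q + 30 = 5(625q^5 + 1250q^4 + 1000q^3 + 400q^2 + 69q + 6).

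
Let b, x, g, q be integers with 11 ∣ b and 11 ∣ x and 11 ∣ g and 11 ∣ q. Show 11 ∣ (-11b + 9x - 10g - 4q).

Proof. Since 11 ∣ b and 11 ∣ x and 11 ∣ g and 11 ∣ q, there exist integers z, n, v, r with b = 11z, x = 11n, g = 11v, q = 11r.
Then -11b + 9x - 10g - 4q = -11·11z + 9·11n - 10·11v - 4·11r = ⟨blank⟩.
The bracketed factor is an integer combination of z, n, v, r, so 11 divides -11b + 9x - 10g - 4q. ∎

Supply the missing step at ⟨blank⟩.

Pull the common 11 out of every term: -11·11z + 9·11n - 10·11v - 4·11r = 11(9n - 4r - 10v - 11z).
9n - 4r - 10v - 11z is an integer, which exhibits the divisibility.

11(9n - 4r - 10v - 11z)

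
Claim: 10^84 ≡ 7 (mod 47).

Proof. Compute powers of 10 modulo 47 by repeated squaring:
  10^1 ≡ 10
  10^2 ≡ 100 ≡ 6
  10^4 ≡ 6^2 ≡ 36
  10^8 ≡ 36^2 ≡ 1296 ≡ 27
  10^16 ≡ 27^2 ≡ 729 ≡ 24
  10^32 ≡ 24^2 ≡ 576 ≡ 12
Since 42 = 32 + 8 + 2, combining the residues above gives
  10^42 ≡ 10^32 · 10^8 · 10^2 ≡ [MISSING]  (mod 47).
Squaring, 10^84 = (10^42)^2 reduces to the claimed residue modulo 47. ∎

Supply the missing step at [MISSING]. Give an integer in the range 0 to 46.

Multiply the listed residues: 12 · 27 · 6 = 324 → 1944.
Reducing modulo 47: 1944 = 41·47 + 17, so 10^42 ≡ 17.

17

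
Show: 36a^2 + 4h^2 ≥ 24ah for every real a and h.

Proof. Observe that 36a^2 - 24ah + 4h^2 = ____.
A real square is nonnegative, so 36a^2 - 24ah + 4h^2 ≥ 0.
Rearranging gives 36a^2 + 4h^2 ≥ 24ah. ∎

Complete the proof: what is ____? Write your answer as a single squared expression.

36a^2 - 24ah + 4h^2 is a perfect-square trinomial: the outer terms are (6a)^2 and (2h)^2, and the cross term is -2·6a·2h.
So 36a^2 - 24ah + 4h^2 = (6a - 2h)^2 ≥ 0.

(6a - 2h)^2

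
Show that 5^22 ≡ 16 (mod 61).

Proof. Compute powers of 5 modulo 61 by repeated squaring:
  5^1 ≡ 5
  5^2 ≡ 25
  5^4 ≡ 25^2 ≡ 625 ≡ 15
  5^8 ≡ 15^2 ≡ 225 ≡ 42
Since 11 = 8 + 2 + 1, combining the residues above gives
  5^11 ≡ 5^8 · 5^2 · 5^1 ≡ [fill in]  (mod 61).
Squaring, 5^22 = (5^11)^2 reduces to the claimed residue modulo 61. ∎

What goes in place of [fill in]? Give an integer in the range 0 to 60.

4

5^8 · 5^2 · 5^1 ≡ 42 · 25 · 5 = 5250.
5250 mod 61 = 4, so 5^11 ≡ 4 (mod 61).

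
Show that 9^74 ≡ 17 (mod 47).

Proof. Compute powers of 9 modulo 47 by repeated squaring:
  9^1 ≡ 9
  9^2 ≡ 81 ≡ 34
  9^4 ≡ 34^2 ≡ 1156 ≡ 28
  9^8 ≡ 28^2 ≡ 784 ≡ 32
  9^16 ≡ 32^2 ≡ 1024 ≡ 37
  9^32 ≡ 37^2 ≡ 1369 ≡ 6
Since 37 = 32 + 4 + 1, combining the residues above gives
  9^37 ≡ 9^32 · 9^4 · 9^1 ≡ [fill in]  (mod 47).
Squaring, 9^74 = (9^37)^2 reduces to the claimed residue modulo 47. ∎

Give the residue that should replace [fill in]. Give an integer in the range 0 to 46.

8

9^32 · 9^4 · 9^1 ≡ 6 · 28 · 9 = 1512.
1512 mod 47 = 8, so 9^37 ≡ 8 (mod 47).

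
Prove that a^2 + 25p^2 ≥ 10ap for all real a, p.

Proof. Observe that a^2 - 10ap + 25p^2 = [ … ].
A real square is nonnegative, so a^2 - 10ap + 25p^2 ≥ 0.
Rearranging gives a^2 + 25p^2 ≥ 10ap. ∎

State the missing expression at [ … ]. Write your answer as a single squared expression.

(a - 5p)^2

a^2 - 10ap + 25p^2 is a perfect-square trinomial: the outer terms are (a)^2 and (5p)^2, and the cross term is -2·a·5p.
So a^2 - 10ap + 25p^2 = (a - 5p)^2 ≥ 0.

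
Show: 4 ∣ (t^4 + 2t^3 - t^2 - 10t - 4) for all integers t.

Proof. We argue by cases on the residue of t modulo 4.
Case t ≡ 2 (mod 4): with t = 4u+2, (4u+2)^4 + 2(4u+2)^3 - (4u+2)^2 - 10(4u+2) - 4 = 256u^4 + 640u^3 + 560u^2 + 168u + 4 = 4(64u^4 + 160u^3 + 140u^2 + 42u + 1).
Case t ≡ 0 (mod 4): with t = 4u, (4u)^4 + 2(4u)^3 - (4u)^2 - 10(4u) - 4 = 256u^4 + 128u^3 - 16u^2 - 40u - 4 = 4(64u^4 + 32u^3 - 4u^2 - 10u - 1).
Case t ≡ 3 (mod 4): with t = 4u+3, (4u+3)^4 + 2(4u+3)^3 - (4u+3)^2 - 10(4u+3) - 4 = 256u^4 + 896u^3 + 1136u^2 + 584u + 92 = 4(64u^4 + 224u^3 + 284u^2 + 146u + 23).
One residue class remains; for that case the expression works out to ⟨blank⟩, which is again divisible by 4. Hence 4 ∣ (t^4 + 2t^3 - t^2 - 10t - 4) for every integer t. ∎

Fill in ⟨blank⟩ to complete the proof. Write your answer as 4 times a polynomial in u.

Only t ≡ 1 (mod 4) is unaccounted for. Put t = 4u+1:
(4u+1)^4 + 2(4u+1)^3 - (4u+1)^2 - 10(4u+1) - 4 expands to 256u^4 + 384u^3 + 176u^2 - 8u - 12,
and factoring out 4 leaves 4(64u^4 + 96u^3 + 44u^2 - 2u - 3).

4(64u^4 + 96u^3 + 44u^2 - 2u - 3)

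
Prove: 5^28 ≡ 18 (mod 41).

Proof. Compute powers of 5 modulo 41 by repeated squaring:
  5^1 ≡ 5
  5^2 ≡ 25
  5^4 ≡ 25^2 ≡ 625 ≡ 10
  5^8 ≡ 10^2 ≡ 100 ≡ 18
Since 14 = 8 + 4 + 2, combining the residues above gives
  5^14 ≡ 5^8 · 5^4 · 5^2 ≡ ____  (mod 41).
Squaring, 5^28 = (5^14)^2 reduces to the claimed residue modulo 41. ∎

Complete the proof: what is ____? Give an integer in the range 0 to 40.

31

5^8 · 5^4 · 5^2 ≡ 18 · 10 · 25 = 4500.
4500 mod 41 = 31, so 5^14 ≡ 31 (mod 41).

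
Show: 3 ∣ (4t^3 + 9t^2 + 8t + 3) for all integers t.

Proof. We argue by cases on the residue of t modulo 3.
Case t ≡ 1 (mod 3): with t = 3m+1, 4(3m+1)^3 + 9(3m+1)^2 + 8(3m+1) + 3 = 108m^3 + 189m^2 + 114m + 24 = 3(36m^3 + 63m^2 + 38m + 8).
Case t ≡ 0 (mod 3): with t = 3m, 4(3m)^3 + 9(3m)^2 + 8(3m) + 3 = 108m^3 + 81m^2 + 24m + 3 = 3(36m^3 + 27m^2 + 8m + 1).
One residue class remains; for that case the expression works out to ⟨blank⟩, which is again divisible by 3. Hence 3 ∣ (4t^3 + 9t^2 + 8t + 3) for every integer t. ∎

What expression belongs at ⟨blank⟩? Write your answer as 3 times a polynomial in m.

The residues treated are {1, 0}, so the missing case is t ≡ 2 (mod 3); write t = 3m+2.
Then 4(3m+2)^3 + 9(3m+2)^2 + 8(3m+2) + 3 = 108m^3 + 297m^2 + 276m + 87 = 3(36m^3 + 99m^2 + 92m + 29).

3(36m^3 + 99m^2 + 92m + 29)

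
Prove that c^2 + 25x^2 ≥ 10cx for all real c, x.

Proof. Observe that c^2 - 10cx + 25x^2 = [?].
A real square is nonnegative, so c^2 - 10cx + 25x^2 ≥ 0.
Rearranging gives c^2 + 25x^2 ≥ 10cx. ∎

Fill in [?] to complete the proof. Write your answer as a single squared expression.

(c - 5x)^2

The leading and trailing coefficients are 1^2 and 5^2, and 10 = 2·1·5, so the trinomial is (c - 5x)^2.
Hence c^2 - 10cx + 25x^2 ≥ 0.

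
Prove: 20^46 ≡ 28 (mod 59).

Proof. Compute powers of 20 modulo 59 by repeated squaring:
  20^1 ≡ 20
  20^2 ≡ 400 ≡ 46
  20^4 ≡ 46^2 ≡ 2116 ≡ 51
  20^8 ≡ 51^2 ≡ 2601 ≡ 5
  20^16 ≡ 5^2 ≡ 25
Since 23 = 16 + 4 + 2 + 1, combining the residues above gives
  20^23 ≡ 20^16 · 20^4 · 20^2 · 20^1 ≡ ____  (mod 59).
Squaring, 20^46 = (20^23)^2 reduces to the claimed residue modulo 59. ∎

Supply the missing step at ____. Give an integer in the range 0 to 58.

20^16 · 20^4 · 20^2 · 20^1 ≡ 25 · 51 · 46 · 20 = 1173000.
1173000 mod 59 = 21, so 20^23 ≡ 21 (mod 59).

21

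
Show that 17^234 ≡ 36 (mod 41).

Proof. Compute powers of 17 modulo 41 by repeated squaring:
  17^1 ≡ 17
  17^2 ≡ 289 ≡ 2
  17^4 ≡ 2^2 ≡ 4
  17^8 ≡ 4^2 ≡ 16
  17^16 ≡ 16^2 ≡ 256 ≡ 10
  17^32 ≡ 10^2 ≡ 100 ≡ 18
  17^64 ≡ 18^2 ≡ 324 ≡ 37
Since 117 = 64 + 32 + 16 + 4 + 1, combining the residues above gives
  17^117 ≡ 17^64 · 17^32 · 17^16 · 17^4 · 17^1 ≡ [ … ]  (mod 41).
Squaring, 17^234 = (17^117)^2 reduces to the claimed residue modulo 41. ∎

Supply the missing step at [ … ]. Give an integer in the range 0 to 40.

Multiply the listed residues: 37 · 18 · 10 · 4 · 17 = 666 → 6660 → 26640 → 452880.
Reducing modulo 41: 452880 = 11045·41 + 35, so 17^117 ≡ 35.

35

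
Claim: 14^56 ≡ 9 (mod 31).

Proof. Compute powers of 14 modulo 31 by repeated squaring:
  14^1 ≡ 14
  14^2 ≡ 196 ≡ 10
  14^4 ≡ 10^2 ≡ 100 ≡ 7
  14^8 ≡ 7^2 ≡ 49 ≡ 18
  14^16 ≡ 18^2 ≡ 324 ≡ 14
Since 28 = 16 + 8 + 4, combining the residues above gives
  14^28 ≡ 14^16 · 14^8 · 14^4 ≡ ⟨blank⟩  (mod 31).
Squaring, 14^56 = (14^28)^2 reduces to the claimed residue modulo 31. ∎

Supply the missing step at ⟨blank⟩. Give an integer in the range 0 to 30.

Multiply the listed residues: 14 · 18 · 7 = 252 → 1764.
Reducing modulo 31: 1764 = 56·31 + 28, so 14^28 ≡ 28.

28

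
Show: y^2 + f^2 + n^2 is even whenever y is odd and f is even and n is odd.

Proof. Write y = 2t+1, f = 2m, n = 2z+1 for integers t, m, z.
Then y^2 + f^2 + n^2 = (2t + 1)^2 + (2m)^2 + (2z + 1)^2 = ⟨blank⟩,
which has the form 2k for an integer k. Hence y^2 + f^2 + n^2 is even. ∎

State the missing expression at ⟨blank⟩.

(2t + 1)^2 + (2m)^2 + (2z + 1)^2 = 4m^2 + 4t^2 + 4t + 4z^2 + 4z + 2
= 2(2m^2 + 2t^2 + 2t + 2z^2 + 2z + 1).
Since 2m^2 + 2t^2 + 2t + 2z^2 + 2z + 1 is an integer, the sum of squares is of the form 2k for an integer k.

2(2m^2 + 2t^2 + 2t + 2z^2 + 2z + 1)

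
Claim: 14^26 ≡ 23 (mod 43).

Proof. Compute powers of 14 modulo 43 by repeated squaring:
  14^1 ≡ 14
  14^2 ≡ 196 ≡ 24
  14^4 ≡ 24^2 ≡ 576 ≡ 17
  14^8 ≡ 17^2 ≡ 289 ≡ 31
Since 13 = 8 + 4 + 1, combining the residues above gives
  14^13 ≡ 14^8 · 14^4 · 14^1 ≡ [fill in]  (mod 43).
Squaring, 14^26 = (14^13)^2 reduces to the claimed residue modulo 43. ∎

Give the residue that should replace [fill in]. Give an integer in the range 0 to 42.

25

Multiply the listed residues: 31 · 17 · 14 = 527 → 7378.
Reducing modulo 43: 7378 = 171·43 + 25, so 14^13 ≡ 25.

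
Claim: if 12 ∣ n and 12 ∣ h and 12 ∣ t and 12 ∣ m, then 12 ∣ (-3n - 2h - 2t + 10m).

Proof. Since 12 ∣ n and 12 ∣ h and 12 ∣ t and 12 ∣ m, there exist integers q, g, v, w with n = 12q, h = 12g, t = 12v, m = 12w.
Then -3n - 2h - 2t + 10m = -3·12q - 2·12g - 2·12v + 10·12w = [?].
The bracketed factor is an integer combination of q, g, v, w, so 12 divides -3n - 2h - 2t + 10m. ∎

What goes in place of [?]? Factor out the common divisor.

Each term has a factor of 12: -3·12q - 2·12g - 2·12v + 10·12w = 12·(-2g - 3q - 2v + 10w).
Since -2g - 3q - 2v + 10w is an integer, 12 ∣ (-3n - 2h - 2t + 10m).

12(-2g - 3q - 2v + 10w)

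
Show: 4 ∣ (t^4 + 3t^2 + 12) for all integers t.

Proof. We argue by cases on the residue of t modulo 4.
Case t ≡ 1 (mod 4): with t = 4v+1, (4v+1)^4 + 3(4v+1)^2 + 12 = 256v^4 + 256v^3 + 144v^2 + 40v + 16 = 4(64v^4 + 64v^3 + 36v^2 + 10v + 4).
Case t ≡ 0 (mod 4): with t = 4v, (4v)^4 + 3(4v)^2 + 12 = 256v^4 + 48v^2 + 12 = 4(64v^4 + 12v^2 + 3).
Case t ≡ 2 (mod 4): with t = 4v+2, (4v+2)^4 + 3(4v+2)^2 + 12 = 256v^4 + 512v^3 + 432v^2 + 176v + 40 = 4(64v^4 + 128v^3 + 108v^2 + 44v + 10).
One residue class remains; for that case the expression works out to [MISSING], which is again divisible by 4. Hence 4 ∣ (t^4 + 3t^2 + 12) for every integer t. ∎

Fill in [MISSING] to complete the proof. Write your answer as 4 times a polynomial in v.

4(64v^4 + 192v^3 + 228v^2 + 126v + 30)

The residues treated are {1, 0, 2}, so the missing case is t ≡ 3 (mod 4); write t = 4v+3.
Then (4v+3)^4 + 3(4v+3)^2 + 12 = 256v^4 + 768v^3 + 912v^2 + 504v + 120 = 4(64v^4 + 192v^3 + 228v^2 + 126v + 30).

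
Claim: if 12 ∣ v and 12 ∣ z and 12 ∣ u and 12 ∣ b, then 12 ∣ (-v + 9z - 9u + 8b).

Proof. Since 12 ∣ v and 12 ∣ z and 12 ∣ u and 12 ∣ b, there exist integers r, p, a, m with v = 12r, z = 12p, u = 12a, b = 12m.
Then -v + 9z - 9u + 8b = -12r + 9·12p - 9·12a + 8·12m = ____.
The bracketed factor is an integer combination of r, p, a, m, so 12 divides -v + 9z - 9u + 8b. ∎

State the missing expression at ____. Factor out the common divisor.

12(-9a + 8m + 9p - r)

Pull the common 12 out of every term: -12r + 9·12p - 9·12a + 8·12m = 12(-9a + 8m + 9p - r).
-9a + 8m + 9p - r is an integer, which exhibits the divisibility.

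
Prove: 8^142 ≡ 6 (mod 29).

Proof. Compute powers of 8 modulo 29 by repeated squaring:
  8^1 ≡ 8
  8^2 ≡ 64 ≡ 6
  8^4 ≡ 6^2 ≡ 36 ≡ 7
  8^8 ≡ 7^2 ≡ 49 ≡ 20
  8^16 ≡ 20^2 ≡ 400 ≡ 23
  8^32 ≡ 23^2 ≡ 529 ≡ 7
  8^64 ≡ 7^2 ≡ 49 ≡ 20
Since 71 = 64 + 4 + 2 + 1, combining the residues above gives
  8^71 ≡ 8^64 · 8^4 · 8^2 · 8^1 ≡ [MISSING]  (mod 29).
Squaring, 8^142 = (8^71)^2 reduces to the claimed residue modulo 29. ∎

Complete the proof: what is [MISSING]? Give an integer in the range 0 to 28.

8^64 · 8^4 · 8^2 · 8^1 ≡ 20 · 7 · 6 · 8 = 6720.
6720 mod 29 = 21, so 8^71 ≡ 21 (mod 29).

21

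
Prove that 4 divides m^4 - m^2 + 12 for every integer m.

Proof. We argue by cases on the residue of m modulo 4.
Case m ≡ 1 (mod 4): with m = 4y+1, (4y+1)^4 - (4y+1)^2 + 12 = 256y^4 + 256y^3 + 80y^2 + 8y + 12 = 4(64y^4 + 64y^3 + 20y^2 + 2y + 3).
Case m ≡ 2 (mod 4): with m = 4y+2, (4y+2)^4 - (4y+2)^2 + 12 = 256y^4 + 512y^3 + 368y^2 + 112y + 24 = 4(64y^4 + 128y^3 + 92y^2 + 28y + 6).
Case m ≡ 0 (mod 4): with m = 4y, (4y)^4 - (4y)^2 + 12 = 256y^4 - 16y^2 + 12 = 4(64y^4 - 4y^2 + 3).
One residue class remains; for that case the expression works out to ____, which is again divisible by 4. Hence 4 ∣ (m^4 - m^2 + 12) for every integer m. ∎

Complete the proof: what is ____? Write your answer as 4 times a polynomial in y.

Only m ≡ 3 (mod 4) is unaccounted for. Put m = 4y+3:
(4y+3)^4 - (4y+3)^2 + 12 expands to 256y^4 + 768y^3 + 848y^2 + 408y + 84,
and factoring out 4 leaves 4(64y^4 + 192y^3 + 212y^2 + 102y + 21).

4(64y^4 + 192y^3 + 212y^2 + 102y + 21)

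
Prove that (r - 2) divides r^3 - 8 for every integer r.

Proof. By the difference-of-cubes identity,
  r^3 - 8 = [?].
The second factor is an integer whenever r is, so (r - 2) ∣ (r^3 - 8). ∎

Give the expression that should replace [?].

Polynomial division of r^3 - 8 by r - 2 leaves remainder 0 and quotient r^2 + 2r + 4.
Hence r^3 - 8 = (r - 2)(r^2 + 2r + 4).

(r - 2)(r^2 + 2r + 4)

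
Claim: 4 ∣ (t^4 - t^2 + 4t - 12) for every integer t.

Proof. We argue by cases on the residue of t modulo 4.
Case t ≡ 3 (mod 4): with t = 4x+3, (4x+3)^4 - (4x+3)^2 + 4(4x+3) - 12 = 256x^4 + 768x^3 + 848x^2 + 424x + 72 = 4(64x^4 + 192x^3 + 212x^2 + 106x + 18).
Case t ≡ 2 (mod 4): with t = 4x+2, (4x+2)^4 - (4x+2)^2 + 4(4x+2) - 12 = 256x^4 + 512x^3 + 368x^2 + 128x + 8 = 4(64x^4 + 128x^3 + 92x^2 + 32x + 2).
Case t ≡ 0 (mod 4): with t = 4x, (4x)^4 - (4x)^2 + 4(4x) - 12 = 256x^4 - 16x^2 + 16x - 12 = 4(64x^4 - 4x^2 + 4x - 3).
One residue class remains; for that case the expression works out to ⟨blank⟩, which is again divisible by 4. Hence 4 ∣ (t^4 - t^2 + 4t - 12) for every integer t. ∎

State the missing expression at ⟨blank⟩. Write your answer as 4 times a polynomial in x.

Only t ≡ 1 (mod 4) is unaccounted for. Put t = 4x+1:
(4x+1)^4 - (4x+1)^2 + 4(4x+1) - 12 expands to 256x^4 + 256x^3 + 80x^2 + 24x - 8,
and factoring out 4 leaves 4(64x^4 + 64x^3 + 20x^2 + 6x - 2).

4(64x^4 + 64x^3 + 20x^2 + 6x - 2)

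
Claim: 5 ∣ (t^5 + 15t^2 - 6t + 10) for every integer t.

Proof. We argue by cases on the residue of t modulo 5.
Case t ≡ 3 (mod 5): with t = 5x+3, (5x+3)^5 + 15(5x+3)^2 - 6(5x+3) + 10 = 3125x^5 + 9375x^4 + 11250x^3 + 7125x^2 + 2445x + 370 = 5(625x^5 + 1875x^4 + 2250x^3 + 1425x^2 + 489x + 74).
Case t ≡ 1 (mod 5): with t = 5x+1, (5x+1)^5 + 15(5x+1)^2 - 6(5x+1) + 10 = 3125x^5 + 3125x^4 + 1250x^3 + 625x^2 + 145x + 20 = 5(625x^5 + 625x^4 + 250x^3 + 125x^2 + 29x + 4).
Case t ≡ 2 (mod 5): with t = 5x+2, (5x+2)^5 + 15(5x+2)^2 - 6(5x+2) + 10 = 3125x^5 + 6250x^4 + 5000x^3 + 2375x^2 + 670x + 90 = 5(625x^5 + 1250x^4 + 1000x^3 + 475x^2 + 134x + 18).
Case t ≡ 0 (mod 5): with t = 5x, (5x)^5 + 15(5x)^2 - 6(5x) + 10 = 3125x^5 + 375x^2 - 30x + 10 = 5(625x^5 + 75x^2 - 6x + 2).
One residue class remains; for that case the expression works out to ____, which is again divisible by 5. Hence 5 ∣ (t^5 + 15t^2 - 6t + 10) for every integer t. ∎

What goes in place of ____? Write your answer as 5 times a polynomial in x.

5(625x^5 + 2500x^4 + 4000x^3 + 3275x^2 + 1394x + 250)

The residues treated are {3, 1, 2, 0}, so the missing case is t ≡ 4 (mod 5); write t = 5x+4.
Then (5x+4)^5 + 15(5x+4)^2 - 6(5x+4) + 10 = 3125x^5 + 12500x^4 + 20000x^3 + 16375x^2 + 6970x + 1250 = 5(625x^5 + 2500x^4 + 4000x^3 + 3275x^2 + 1394x + 250).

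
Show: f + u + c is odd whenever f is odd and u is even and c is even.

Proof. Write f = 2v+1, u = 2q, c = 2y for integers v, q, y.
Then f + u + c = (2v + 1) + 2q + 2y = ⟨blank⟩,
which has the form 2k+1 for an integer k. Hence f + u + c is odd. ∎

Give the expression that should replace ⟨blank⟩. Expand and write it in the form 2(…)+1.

2(q + v + y) + 1

Expanding: (2v + 1) + 2q + 2y = 2q + 2v + 2y + 1.
Every term except the constant is even, so this is 2(q + v + y) + 1,
and q + v + y ∈ ℤ gives the required form.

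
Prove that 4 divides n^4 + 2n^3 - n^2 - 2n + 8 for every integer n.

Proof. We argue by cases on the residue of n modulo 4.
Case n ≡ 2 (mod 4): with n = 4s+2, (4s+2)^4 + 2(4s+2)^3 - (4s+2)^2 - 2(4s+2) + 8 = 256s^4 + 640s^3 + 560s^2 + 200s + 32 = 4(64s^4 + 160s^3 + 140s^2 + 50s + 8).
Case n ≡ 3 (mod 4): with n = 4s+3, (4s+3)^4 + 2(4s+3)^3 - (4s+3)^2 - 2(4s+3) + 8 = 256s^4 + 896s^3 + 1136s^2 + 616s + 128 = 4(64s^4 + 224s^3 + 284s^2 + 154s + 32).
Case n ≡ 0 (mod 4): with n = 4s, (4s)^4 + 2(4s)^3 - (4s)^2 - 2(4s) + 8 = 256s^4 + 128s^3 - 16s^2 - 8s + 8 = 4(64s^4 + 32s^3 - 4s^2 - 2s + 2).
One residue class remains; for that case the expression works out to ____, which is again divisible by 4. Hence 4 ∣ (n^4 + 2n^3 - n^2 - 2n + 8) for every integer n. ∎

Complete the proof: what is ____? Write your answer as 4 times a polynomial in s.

4(64s^4 + 96s^3 + 44s^2 + 6s + 2)

The residues treated are {2, 3, 0}, so the missing case is n ≡ 1 (mod 4); write n = 4s+1.
Then (4s+1)^4 + 2(4s+1)^3 - (4s+1)^2 - 2(4s+1) + 8 = 256s^4 + 384s^3 + 176s^2 + 24s + 8 = 4(64s^4 + 96s^3 + 44s^2 + 6s + 2).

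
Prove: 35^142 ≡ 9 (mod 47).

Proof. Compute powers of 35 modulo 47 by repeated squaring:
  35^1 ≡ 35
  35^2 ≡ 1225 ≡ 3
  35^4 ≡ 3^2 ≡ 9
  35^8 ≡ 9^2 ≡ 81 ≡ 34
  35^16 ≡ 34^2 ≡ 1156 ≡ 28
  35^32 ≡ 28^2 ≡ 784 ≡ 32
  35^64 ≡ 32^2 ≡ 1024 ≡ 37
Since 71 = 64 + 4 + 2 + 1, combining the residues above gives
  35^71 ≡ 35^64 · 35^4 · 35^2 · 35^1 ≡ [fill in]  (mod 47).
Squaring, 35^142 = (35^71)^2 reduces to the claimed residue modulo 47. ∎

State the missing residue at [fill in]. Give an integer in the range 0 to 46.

44

Multiply the listed residues: 37 · 9 · 3 · 35 = 333 → 999 → 34965.
Reducing modulo 47: 34965 = 743·47 + 44, so 35^71 ≡ 44.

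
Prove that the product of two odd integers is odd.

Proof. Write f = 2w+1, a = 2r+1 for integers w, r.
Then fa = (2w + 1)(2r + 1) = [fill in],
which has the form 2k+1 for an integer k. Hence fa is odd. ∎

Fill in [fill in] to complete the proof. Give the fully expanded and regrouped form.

Expanding: (2w + 1)(2r + 1) = 4rw + 2r + 2w + 1.
Every term except the constant is even, so this is 2(2rw + r + w) + 1,
and 2rw + r + w ∈ ℤ gives the required form.

2(2rw + r + w) + 1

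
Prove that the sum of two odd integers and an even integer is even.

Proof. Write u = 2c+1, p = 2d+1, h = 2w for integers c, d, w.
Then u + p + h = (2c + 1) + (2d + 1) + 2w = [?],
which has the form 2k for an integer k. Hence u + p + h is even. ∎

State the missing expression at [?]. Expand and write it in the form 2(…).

Expanding: (2c + 1) + (2d + 1) + 2w = 2c + 2d + 2w + 2.
Every term is even; pulling out the factor of 2 gives 2(c + d + w + 1).

2(c + d + w + 1)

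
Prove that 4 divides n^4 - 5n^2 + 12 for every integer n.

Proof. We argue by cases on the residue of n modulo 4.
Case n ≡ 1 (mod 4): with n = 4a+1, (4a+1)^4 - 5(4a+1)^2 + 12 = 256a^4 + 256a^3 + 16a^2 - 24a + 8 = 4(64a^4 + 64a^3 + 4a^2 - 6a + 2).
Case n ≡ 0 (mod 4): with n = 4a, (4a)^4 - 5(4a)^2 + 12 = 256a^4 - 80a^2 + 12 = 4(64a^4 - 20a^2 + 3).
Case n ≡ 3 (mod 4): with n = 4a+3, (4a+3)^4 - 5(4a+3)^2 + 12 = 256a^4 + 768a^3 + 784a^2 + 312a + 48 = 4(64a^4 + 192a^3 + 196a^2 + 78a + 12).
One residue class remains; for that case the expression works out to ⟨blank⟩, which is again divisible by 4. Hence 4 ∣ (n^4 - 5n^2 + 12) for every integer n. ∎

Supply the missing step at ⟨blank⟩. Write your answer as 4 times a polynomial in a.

The residues treated are {1, 0, 3}, so the missing case is n ≡ 2 (mod 4); write n = 4a+2.
Then (4a+2)^4 - 5(4a+2)^2 + 12 = 256a^4 + 512a^3 + 304a^2 + 48a + 8 = 4(64a^4 + 128a^3 + 76a^2 + 12a + 2).

4(64a^4 + 128a^3 + 76a^2 + 12a + 2)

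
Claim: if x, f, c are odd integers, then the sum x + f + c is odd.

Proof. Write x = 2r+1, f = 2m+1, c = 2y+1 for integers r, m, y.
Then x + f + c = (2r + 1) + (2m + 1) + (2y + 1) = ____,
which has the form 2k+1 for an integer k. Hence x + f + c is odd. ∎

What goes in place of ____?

Expanding: (2r + 1) + (2m + 1) + (2y + 1) = 2m + 2r + 2y + 3.
Every term except the constant is even, so this is 2(m + r + y + 1) + 1,
and m + r + y + 1 ∈ ℤ gives the required form.

2(m + r + y + 1) + 1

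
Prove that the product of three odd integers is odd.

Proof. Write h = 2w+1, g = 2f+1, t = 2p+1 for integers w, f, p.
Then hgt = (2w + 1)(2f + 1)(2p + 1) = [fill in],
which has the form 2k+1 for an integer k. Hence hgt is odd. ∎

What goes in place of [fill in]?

(2w + 1)(2f + 1)(2p + 1) = 8fpw + 4fp + 4fw + 2f + 4pw + 2p + 2w + 1
= 2(4fpw + 2fp + 2fw + f + 2pw + p + w) + 1.
Since 4fpw + 2fp + 2fw + f + 2pw + p + w is an integer, the product is of the form 2k+1 for an integer k.

2(4fpw + 2fp + 2fw + f + 2pw + p + w) + 1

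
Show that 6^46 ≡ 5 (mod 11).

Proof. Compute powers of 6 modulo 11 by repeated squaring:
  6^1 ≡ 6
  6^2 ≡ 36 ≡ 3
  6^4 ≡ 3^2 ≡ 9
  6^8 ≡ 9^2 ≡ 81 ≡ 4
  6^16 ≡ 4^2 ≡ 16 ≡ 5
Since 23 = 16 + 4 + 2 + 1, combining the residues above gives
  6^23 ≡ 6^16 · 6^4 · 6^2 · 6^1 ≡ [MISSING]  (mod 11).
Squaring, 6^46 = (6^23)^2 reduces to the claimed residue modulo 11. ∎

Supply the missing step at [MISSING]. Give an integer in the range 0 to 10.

7

Multiply the listed residues: 5 · 9 · 3 · 6 = 45 → 135 → 810.
Reducing modulo 11: 810 = 73·11 + 7, so 6^23 ≡ 7.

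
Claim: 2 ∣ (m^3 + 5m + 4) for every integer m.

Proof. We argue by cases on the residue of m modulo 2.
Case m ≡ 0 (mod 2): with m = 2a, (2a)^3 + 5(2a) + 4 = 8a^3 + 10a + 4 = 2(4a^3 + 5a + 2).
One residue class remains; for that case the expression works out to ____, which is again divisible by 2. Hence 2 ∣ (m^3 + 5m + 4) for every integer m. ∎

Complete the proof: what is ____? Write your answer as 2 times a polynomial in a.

2(4a^3 + 6a^2 + 8a + 5)

Only m ≡ 1 (mod 2) is unaccounted for. Put m = 2a+1:
(2a+1)^3 + 5(2a+1) + 4 expands to 8a^3 + 12a^2 + 16a + 10,
and factoring out 2 leaves 2(4a^3 + 6a^2 + 8a + 5).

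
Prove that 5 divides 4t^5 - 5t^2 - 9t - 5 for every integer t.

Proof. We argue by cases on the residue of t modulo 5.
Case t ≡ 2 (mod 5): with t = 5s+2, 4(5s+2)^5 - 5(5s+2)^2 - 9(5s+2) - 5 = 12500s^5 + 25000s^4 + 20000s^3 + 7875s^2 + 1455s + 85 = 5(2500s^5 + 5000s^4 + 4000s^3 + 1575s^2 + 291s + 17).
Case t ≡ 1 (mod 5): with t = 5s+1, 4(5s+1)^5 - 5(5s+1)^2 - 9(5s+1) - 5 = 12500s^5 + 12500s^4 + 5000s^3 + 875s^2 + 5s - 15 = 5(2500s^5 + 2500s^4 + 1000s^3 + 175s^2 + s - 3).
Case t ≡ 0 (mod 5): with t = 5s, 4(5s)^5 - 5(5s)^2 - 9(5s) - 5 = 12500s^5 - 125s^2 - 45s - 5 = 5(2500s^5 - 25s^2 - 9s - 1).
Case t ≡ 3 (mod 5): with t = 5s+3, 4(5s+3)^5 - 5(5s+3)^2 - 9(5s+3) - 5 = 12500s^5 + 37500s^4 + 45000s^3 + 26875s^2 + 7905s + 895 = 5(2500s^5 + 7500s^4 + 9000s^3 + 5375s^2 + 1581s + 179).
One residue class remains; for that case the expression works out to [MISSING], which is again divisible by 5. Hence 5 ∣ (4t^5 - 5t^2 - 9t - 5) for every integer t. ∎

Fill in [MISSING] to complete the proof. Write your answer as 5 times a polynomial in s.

Only t ≡ 4 (mod 5) is unaccounted for. Put t = 5s+4:
4(5s+4)^5 - 5(5s+4)^2 - 9(5s+4) - 5 expands to 12500s^5 + 50000s^4 + 80000s^3 + 63875s^2 + 25355s + 3975,
and factoring out 5 leaves 5(2500s^5 + 10000s^4 + 16000s^3 + 12775s^2 + 5071s + 795).

5(2500s^5 + 10000s^4 + 16000s^3 + 12775s^2 + 5071s + 795)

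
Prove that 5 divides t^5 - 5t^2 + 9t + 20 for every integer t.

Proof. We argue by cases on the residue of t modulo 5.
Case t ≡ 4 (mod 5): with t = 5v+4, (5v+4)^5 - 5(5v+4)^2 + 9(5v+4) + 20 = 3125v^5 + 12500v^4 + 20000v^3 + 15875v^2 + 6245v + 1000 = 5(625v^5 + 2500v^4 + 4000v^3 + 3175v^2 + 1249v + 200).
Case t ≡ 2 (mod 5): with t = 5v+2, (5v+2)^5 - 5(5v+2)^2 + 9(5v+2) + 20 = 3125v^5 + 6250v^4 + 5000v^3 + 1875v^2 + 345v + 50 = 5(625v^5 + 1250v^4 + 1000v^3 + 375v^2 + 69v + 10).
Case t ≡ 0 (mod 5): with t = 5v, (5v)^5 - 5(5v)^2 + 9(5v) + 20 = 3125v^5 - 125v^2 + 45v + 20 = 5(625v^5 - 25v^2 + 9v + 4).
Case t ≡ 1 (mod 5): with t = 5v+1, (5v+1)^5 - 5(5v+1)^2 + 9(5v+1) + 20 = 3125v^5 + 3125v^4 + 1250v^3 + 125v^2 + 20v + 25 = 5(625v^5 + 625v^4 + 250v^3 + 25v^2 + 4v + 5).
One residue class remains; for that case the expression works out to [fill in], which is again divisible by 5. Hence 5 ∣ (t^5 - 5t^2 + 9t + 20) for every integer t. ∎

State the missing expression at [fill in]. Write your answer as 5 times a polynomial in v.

5(625v^5 + 1875v^4 + 2250v^3 + 1325v^2 + 384v + 49)

Only t ≡ 3 (mod 5) is unaccounted for. Put t = 5v+3:
(5v+3)^5 - 5(5v+3)^2 + 9(5v+3) + 20 expands to 3125v^5 + 9375v^4 + 11250v^3 + 6625v^2 + 1920v + 245,
and factoring out 5 leaves 5(625v^5 + 1875v^4 + 2250v^3 + 1325v^2 + 384v + 49).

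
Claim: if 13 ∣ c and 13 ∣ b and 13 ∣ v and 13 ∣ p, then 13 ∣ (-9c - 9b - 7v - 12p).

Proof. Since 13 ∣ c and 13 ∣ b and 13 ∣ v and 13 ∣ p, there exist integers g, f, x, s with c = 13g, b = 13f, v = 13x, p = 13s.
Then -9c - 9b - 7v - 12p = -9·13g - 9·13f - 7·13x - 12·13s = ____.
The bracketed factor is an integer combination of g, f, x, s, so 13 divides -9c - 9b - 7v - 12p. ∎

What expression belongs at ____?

13(-9f - 9g - 12s - 7x)

Pull the common 13 out of every term: -9·13g - 9·13f - 7·13x - 12·13s = 13(-9f - 9g - 12s - 7x).
-9f - 9g - 12s - 7x is an integer, which exhibits the divisibility.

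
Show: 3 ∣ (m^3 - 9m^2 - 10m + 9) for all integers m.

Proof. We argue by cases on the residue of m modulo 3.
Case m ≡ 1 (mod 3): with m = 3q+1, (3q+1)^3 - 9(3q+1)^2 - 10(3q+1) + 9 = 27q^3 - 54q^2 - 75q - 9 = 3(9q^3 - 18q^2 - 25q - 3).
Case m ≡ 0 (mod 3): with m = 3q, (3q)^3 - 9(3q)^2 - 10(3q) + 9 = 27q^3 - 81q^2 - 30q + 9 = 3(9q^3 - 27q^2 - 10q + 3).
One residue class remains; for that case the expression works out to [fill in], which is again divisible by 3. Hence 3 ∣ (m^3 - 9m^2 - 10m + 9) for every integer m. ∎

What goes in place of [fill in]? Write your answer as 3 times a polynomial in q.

3(9q^3 - 9q^2 - 34q - 13)

Only m ≡ 2 (mod 3) is unaccounted for. Put m = 3q+2:
(3q+2)^3 - 9(3q+2)^2 - 10(3q+2) + 9 expands to 27q^3 - 27q^2 - 102q - 39,
and factoring out 3 leaves 3(9q^3 - 9q^2 - 34q - 13).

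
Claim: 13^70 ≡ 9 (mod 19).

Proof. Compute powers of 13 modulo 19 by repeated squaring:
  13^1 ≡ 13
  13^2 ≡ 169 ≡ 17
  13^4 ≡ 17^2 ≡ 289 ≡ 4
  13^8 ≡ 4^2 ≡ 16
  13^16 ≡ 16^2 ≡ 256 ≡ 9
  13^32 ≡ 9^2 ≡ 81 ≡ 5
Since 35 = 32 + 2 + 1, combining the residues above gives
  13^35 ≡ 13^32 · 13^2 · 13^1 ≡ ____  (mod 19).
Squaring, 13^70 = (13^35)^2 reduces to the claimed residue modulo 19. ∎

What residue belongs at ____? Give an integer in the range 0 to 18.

Multiply the listed residues: 5 · 17 · 13 = 85 → 1105.
Reducing modulo 19: 1105 = 58·19 + 3, so 13^35 ≡ 3.

3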